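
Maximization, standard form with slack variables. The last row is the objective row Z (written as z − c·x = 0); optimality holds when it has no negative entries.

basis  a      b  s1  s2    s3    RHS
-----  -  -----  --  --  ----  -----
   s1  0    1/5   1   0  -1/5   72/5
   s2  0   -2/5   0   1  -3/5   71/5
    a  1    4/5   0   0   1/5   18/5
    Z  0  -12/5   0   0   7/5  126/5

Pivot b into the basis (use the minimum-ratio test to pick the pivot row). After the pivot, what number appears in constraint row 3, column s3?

Ratio test on column b — row 1: (72/5)/(1/5) = 72; row 2: entry -2/5 ≤ 0; row 3: (18/5)/(4/5) = 9/2. Minimum is 9/2 at row 3 (a leaves); pivot element 4/5.
Divide row 3 by 4/5; eliminate column b from the other rows.
In the new row 3, the s3 entry is the old entry divided by the pivot: (1/5)/(4/5) = 1/4.

1/4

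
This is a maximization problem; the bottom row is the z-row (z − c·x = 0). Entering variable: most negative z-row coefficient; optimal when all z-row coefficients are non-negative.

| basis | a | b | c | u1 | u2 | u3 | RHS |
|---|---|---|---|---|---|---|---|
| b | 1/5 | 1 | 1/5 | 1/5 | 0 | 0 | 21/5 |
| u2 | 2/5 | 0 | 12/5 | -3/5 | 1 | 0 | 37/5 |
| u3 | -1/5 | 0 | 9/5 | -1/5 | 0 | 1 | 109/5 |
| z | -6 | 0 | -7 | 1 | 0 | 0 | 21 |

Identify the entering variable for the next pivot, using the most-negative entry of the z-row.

c

Negative z-row entries: a: -6, c: -7.
The most negative is -7 in column c, so c enters.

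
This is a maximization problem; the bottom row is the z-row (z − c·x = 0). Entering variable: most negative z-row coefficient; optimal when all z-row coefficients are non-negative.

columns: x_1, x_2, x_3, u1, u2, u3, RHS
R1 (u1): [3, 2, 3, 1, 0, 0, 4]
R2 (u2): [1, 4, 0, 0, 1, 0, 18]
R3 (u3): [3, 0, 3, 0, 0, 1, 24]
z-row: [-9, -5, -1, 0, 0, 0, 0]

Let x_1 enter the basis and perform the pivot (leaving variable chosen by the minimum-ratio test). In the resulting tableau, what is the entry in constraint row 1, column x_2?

Ratio test on column x_1 — row 1: 4/3 = 4/3; row 2: 18/1 = 18; row 3: 24/3 = 8. Minimum is 4/3 at row 1 (u1 leaves); pivot element 3.
Divide row 1 by 3; eliminate column x_1 from the other rows.
In the new row 1, the x_2 entry is the old entry divided by the pivot: 2/3 = 2/3.

2/3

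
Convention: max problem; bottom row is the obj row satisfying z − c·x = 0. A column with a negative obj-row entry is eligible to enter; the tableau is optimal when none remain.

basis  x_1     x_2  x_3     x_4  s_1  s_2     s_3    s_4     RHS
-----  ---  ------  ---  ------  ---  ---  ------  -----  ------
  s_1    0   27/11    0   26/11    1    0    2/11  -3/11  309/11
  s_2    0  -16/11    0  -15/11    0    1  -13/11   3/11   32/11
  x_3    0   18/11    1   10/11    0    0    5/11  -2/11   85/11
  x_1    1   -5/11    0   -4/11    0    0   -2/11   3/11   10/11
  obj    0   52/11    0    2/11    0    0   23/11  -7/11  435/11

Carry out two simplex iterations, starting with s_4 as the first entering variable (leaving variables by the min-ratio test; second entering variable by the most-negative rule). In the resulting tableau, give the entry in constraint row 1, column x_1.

-1

Ratio test on column s_4 — row 1: entry -3/11 ≤ 0; row 2: (32/11)/(3/11) = 32/3; row 3: entry -2/11 ≤ 0; row 4: (10/11)/(3/11) = 10/3. Minimum is 10/3 at row 4 (x_1 leaves); pivot element 3/11.
Divide row 4 by 3/11; eliminate column s_4 from the other rows.
Second iteration: most negative obj-row entry is -2/3 in column x_4, so x_4 enters.
Ratio test on column x_4 — row 1: 29/2 = 29/2; row 2: entry -1 ≤ 0; row 3: (25/3)/(2/3) = 25/2; row 4: entry -4/3 ≤ 0. Minimum is 25/2 at row 3 (x_3 leaves); pivot element 2/3.
Divide row 3 by 2/3; eliminate column x_4 from the other rows.
After both pivots, the entry at constraint row 1, column x_1 is -1.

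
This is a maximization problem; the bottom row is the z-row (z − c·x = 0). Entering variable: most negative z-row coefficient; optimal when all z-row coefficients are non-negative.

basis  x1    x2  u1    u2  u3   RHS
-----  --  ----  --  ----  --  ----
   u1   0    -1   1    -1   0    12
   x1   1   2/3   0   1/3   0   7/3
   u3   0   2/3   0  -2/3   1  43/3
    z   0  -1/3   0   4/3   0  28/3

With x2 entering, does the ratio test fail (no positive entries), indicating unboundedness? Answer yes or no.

Column x2 has positive entries in row(s) 2, 3, so the ratio test bounds it — not unbounded.

no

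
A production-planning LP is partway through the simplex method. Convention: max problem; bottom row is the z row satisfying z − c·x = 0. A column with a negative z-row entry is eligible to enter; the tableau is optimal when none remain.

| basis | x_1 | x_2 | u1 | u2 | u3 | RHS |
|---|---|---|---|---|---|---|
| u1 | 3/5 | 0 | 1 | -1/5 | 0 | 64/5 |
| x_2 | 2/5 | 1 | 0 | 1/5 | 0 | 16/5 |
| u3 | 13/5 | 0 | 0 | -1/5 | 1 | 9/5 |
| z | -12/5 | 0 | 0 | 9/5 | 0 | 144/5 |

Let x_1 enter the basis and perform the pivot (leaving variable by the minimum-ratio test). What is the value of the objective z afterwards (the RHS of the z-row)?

Ratio test on column x_1 — row 1: (64/5)/(3/5) = 64/3; row 2: (16/5)/(2/5) = 8; row 3: (9/5)/(13/5) = 9/13. Minimum is 9/13 at row 3 (u3 leaves); pivot element 13/5.
Pivot on row 3; the z-row RHS becomes 144/5 − (-12/5)·(9/13) = 396/13.

396/13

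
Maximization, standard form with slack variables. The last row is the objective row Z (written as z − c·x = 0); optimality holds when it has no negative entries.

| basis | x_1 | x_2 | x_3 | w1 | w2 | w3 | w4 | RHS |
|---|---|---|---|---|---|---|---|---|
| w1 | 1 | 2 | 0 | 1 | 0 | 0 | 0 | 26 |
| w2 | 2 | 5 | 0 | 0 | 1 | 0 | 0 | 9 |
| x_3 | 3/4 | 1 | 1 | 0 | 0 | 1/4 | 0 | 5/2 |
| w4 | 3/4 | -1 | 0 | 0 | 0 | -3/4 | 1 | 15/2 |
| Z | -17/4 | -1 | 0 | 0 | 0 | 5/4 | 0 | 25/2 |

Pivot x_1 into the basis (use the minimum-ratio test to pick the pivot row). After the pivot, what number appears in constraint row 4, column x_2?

-2

Ratio test on column x_1 — row 1: 26/1 = 26; row 2: 9/2 = 9/2; row 3: (5/2)/(3/4) = 10/3; row 4: (15/2)/(3/4) = 10. Minimum is 10/3 at row 3 (x_3 leaves); pivot element 3/4.
Divide row 3 by 3/4; eliminate column x_1 from the other rows.
Row 4 update in column x_2: -1 − (3/4)·(4/3) = -2.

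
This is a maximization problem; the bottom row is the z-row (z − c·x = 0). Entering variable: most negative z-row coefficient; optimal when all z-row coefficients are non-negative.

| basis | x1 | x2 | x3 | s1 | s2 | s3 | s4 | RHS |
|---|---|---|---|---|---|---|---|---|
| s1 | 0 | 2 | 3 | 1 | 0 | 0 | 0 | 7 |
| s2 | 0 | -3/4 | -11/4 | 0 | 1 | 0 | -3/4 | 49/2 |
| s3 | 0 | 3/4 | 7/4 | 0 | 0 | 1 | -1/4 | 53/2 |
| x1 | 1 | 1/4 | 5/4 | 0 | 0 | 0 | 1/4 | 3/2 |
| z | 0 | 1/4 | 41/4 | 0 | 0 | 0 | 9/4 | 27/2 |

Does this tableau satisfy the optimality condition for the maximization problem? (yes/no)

Every z-row coefficient is ≥ 0, so the tableau is optimal.

yes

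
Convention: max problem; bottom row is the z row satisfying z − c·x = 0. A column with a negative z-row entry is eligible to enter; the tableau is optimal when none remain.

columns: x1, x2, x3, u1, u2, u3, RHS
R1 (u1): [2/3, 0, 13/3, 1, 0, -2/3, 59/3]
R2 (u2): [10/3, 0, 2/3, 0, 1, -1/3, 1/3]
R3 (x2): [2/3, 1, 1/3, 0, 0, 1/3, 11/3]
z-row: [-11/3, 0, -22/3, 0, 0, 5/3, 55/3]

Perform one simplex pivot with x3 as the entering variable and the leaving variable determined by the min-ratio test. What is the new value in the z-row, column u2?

Ratio test on column x3 — row 1: (59/3)/(13/3) = 59/13; row 2: (1/3)/(2/3) = 1/2; row 3: (11/3)/(1/3) = 11. Minimum is 1/2 at row 2 (u2 leaves); pivot element 2/3.
Divide row 2 by 2/3; eliminate column x3 from the other rows.
z-row update in column u2: 0 − (-22/3)·(3/2) = 11.

11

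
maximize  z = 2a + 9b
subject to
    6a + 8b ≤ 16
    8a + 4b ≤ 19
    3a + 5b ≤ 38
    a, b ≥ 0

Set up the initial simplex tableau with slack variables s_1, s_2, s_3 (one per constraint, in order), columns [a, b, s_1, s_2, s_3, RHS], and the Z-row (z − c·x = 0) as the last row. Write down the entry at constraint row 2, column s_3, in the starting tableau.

Slack s_3 belongs to constraint 3; its column is the unit vector e_3, so the entry in row 2 is 0.

0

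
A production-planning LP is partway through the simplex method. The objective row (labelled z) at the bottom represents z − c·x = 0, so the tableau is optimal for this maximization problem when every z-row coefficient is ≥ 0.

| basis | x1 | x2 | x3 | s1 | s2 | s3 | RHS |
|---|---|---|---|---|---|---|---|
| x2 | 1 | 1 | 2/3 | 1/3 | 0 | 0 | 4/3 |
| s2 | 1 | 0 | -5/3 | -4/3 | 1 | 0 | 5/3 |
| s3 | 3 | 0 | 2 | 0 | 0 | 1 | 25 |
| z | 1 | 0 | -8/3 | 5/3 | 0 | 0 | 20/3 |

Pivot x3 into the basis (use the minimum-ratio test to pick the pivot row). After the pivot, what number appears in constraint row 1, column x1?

3/2

Ratio test on column x3 — row 1: (4/3)/(2/3) = 2; row 2: entry -5/3 ≤ 0; row 3: 25/2 = 25/2. Minimum is 2 at row 1 (x2 leaves); pivot element 2/3.
Divide row 1 by 2/3; eliminate column x3 from the other rows.
In the new row 1, the x1 entry is the old entry divided by the pivot: 1/(2/3) = 3/2.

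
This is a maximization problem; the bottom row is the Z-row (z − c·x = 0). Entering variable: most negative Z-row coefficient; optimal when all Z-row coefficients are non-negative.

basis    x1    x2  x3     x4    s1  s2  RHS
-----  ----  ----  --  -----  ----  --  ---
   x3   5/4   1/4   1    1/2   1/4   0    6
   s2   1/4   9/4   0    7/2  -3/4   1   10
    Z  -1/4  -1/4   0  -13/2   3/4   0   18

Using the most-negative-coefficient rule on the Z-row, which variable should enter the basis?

x4

Negative Z-row entries: x1: -1/4, x2: -1/4, x4: -13/2.
The most negative is -13/2 in column x4, so x4 enters.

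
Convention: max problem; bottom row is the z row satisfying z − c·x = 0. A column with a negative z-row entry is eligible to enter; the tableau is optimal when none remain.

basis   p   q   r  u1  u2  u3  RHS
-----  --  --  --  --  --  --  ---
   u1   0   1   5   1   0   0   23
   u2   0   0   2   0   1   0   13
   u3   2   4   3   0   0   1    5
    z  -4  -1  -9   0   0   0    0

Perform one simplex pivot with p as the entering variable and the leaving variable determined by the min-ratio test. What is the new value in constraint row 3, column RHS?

5/2

Ratio test on column p — row 1: entry 0 ≤ 0; row 2: entry 0 ≤ 0; row 3: 5/2 = 5/2. Minimum is 5/2 at row 3 (u3 leaves); pivot element 2.
Divide row 3 by 2; eliminate column p from the other rows.
In the new row 3, the RHS entry is the old entry divided by the pivot: 5/2 = 5/2.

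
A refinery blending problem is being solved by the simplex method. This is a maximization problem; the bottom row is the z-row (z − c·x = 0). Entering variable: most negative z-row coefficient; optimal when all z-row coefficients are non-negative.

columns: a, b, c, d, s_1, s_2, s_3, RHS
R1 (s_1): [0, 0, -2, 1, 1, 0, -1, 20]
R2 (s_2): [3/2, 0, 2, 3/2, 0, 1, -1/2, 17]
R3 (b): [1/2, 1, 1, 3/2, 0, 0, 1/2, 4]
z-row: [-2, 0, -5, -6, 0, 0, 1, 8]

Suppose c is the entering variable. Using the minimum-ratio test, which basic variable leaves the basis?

b

Column c entries and ratios — s_1: -2 ≤ 0, skip; s_2: 17/2 = 17/2; b: 4/1 = 4.
Smallest ratio is 4 in the row of b, so b leaves.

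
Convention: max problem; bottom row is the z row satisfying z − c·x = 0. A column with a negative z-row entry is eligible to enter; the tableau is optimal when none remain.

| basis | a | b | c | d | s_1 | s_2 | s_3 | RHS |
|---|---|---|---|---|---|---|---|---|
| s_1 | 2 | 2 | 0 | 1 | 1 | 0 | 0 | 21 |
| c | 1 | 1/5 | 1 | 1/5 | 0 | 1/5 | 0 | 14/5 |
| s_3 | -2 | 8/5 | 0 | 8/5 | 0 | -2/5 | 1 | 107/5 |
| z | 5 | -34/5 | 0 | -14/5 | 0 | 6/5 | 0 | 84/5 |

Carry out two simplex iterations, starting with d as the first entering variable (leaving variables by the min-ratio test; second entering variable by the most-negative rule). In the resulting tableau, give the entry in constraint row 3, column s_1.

-1

Ratio test on column d — row 1: 21/1 = 21; row 2: (14/5)/(1/5) = 14; row 3: (107/5)/(8/5) = 107/8. Minimum is 107/8 at row 3 (s_3 leaves); pivot element 8/5.
Divide row 3 by 8/5; eliminate column d from the other rows.
Second iteration: most negative z-row entry is -4 in column b, so b enters.
Ratio test on column b — row 1: (61/8)/1 = 61/8; row 2: entry 0 ≤ 0; row 3: (107/8)/1 = 107/8. Minimum is 61/8 at row 1 (s_1 leaves); pivot element 1.
Divide row 1 by 1; eliminate column b from the other rows.
After both pivots, the entry at constraint row 3, column s_1 is -1.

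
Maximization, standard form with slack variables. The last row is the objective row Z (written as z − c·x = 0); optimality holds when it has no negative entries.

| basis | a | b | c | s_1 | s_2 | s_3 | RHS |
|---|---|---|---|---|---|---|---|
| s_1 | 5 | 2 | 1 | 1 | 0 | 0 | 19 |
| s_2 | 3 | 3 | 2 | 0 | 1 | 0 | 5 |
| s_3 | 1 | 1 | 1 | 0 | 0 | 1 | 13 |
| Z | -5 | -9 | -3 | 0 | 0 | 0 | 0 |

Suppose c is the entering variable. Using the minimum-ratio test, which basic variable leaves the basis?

Column c entries and ratios — s_1: 19/1 = 19; s_2: 5/2 = 5/2; s_3: 13/1 = 13.
Smallest ratio is 5/2 in the row of s_2, so s_2 leaves.

s_2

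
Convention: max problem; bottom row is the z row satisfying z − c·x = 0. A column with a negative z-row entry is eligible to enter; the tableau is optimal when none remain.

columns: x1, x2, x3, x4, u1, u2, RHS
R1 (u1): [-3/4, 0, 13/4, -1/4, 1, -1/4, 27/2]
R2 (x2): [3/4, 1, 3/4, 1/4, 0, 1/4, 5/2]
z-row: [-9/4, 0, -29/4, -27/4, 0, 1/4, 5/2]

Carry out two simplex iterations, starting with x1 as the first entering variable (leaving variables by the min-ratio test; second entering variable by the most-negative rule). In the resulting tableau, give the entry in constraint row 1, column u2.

Ratio test on column x1 — row 1: entry -3/4 ≤ 0; row 2: (5/2)/(3/4) = 10/3. Minimum is 10/3 at row 2 (x2 leaves); pivot element 3/4.
Divide row 2 by 3/4; eliminate column x1 from the other rows.
Second iteration: most negative z-row entry is -6 in column x4, so x4 enters.
Ratio test on column x4 — row 1: entry 0 ≤ 0; row 2: (10/3)/(1/3) = 10. Minimum is 10 at row 2 (x1 leaves); pivot element 1/3.
Divide row 2 by 1/3; eliminate column x4 from the other rows.
After both pivots, the entry at constraint row 1, column u2 is 0.

0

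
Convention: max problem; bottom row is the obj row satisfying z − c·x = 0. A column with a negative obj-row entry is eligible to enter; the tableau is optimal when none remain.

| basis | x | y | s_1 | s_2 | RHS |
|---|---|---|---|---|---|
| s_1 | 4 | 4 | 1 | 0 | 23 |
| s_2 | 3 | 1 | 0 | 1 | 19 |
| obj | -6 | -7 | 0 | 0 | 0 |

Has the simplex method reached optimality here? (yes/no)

no

The obj-row has a negative entry -7 in column y, so it is not optimal.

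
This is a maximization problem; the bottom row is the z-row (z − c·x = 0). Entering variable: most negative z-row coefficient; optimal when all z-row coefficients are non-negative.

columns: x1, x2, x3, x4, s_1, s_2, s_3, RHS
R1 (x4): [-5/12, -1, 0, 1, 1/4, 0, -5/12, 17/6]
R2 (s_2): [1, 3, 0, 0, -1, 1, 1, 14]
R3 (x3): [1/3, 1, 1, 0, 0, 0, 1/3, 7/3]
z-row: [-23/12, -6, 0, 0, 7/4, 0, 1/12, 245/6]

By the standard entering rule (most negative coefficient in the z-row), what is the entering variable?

x2

Negative z-row entries: x1: -23/12, x2: -6.
The most negative is -6 in column x2, so x2 enters.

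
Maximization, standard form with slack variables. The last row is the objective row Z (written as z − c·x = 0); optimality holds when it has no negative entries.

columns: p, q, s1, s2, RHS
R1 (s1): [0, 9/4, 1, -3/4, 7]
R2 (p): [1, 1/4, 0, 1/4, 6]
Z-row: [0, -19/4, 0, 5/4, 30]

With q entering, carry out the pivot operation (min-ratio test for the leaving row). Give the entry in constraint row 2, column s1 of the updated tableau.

-1/9

Ratio test on column q — row 1: 7/(9/4) = 28/9; row 2: 6/(1/4) = 24. Minimum is 28/9 at row 1 (s1 leaves); pivot element 9/4.
Divide row 1 by 9/4; eliminate column q from the other rows.
Row 2 update in column s1: 0 − (1/4)·(4/9) = -1/9.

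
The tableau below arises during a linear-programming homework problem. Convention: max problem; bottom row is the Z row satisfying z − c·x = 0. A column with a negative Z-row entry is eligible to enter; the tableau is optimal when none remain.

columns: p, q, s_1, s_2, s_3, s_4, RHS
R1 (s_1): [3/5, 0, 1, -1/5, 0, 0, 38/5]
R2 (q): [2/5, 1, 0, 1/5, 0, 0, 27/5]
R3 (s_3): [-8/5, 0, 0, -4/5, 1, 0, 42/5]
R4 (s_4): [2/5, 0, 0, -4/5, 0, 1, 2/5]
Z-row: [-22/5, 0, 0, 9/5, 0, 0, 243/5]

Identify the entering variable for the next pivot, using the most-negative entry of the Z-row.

Negative Z-row entries: p: -22/5.
The most negative is -22/5 in column p, so p enters.

p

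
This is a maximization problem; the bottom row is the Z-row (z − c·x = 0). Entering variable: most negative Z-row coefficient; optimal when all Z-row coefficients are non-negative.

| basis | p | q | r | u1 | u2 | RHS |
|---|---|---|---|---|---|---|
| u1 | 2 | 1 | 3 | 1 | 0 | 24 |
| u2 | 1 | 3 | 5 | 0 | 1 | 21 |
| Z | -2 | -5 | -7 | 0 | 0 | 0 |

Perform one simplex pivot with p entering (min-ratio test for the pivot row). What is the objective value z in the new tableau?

Ratio test on column p — row 1: 24/2 = 12; row 2: 21/1 = 21. Minimum is 12 at row 1 (u1 leaves); pivot element 2.
Pivot on row 1; the Z-row RHS becomes 0 − (-2)·12 = 24.

24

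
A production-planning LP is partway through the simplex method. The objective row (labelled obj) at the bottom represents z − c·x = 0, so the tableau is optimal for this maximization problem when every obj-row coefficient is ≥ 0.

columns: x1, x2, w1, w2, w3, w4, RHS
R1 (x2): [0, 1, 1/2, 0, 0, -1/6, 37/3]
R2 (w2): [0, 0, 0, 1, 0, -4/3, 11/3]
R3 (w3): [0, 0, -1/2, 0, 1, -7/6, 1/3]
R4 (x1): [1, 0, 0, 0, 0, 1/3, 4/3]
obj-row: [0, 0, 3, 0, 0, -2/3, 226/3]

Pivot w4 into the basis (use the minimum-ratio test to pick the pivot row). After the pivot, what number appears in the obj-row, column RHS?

78

Ratio test on column w4 — row 1: entry -1/6 ≤ 0; row 2: entry -4/3 ≤ 0; row 3: entry -7/6 ≤ 0; row 4: (4/3)/(1/3) = 4. Minimum is 4 at row 4 (x1 leaves); pivot element 1/3.
Divide row 4 by 1/3; eliminate column w4 from the other rows.
obj-row update in column RHS: 226/3 − (-2/3)·4 = 78.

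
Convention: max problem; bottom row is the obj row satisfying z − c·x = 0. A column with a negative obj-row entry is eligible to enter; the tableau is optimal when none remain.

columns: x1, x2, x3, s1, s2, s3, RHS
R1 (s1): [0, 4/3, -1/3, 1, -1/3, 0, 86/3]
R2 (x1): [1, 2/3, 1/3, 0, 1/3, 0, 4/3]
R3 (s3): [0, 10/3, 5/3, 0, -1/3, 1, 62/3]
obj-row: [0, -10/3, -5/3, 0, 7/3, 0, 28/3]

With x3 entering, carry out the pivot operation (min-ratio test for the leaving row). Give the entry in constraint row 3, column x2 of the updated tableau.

Ratio test on column x3 — row 1: entry -1/3 ≤ 0; row 2: (4/3)/(1/3) = 4; row 3: (62/3)/(5/3) = 62/5. Minimum is 4 at row 2 (x1 leaves); pivot element 1/3.
Divide row 2 by 1/3; eliminate column x3 from the other rows.
Row 3 update in column x2: 10/3 − (5/3)·2 = 0.

0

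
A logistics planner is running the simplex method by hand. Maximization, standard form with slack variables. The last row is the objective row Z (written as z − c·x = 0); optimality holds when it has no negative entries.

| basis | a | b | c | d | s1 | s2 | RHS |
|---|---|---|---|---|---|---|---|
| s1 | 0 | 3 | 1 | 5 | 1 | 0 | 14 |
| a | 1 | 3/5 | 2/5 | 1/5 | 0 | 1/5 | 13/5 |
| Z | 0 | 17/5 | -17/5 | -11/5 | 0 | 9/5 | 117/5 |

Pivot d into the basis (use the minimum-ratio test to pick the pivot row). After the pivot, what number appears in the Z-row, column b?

Ratio test on column d — row 1: 14/5 = 14/5; row 2: (13/5)/(1/5) = 13. Minimum is 14/5 at row 1 (s1 leaves); pivot element 5.
Divide row 1 by 5; eliminate column d from the other rows.
Z-row update in column b: 17/5 − (-11/5)·(3/5) = 118/25.

118/25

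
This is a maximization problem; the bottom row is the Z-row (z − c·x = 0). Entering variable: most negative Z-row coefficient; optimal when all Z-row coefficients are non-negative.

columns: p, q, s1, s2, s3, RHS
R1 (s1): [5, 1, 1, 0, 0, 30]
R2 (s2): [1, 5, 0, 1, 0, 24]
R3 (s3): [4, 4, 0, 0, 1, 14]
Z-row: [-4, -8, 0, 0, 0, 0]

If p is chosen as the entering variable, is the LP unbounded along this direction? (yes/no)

Column p has positive entries in row(s) 1, 2, 3, so the ratio test bounds it — not unbounded.

no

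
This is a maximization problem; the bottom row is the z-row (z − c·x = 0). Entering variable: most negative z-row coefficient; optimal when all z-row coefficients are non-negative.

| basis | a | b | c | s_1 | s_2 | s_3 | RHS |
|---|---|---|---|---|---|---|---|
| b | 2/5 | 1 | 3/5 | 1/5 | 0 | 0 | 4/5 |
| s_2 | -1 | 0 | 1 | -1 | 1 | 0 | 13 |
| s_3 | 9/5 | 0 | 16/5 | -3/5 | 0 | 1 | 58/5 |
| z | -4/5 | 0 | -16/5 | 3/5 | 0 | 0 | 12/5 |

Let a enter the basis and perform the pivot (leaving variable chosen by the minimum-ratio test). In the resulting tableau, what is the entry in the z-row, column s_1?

Ratio test on column a — row 1: (4/5)/(2/5) = 2; row 2: entry -1 ≤ 0; row 3: (58/5)/(9/5) = 58/9. Minimum is 2 at row 1 (b leaves); pivot element 2/5.
Divide row 1 by 2/5; eliminate column a from the other rows.
z-row update in column s_1: 3/5 − (-4/5)·(1/2) = 1.

1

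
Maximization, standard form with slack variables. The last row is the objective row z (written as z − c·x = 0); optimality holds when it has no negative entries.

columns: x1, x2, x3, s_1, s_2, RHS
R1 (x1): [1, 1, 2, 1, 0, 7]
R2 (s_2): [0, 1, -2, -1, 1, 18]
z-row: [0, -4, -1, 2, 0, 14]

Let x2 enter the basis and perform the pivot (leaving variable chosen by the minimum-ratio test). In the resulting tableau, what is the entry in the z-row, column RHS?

Ratio test on column x2 — row 1: 7/1 = 7; row 2: 18/1 = 18. Minimum is 7 at row 1 (x1 leaves); pivot element 1.
Divide row 1 by 1; eliminate column x2 from the other rows.
z-row update in column RHS: 14 − (-4)·7 = 42.

42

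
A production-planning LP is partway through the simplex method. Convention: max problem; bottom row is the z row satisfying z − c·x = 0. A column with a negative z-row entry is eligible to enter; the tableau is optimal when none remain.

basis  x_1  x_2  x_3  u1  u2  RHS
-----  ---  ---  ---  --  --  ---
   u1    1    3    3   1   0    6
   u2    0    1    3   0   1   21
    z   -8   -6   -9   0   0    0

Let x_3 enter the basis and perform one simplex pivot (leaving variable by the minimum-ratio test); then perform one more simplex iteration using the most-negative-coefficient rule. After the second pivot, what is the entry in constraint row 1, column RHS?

6

Ratio test on column x_3 — row 1: 6/3 = 2; row 2: 21/3 = 7. Minimum is 2 at row 1 (u1 leaves); pivot element 3.
Divide row 1 by 3; eliminate column x_3 from the other rows.
Second iteration: most negative z-row entry is -5 in column x_1, so x_1 enters.
Ratio test on column x_1 — row 1: 2/(1/3) = 6; row 2: entry -1 ≤ 0. Minimum is 6 at row 1 (x_3 leaves); pivot element 1/3.
Divide row 1 by 1/3; eliminate column x_1 from the other rows.
After both pivots, the entry at constraint row 1, column RHS is 6.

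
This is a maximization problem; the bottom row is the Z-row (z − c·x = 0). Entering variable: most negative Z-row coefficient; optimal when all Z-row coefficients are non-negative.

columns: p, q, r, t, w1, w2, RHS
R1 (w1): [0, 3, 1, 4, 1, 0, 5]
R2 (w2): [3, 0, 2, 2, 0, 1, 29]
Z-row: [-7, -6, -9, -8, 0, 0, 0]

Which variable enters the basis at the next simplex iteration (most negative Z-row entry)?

Negative Z-row entries: p: -7, q: -6, r: -9, t: -8.
The most negative is -9 in column r, so r enters.

r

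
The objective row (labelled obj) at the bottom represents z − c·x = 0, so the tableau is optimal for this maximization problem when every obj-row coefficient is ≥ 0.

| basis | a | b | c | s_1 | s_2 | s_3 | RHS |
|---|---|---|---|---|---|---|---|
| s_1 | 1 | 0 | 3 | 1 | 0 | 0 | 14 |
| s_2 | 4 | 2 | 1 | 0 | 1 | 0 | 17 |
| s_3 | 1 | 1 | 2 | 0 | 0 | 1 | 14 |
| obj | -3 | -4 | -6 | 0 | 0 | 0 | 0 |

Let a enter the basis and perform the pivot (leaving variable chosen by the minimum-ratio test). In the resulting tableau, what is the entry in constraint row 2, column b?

Ratio test on column a — row 1: 14/1 = 14; row 2: 17/4 = 17/4; row 3: 14/1 = 14. Minimum is 17/4 at row 2 (s_2 leaves); pivot element 4.
Divide row 2 by 4; eliminate column a from the other rows.
In the new row 2, the b entry is the old entry divided by the pivot: 2/4 = 1/2.

1/2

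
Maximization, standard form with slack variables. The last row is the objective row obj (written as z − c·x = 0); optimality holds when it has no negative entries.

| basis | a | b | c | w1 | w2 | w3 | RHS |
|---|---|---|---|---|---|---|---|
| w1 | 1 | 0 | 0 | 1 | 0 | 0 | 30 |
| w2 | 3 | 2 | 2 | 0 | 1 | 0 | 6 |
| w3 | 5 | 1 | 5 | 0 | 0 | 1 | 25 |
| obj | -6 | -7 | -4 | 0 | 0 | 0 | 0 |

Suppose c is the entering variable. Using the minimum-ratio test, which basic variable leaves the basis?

w2

Column c entries and ratios — w1: 0 ≤ 0, skip; w2: 6/2 = 3; w3: 25/5 = 5.
Smallest ratio is 3 in the row of w2, so w2 leaves.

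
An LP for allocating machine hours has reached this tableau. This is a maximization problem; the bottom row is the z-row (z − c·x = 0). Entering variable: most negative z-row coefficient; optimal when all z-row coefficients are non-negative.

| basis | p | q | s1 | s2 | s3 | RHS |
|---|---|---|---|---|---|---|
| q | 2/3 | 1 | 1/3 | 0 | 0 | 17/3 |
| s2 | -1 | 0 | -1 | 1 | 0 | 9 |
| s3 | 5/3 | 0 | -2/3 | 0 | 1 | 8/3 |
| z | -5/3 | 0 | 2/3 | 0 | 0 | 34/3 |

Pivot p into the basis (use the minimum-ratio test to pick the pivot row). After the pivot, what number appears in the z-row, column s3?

Ratio test on column p — row 1: (17/3)/(2/3) = 17/2; row 2: entry -1 ≤ 0; row 3: (8/3)/(5/3) = 8/5. Minimum is 8/5 at row 3 (s3 leaves); pivot element 5/3.
Divide row 3 by 5/3; eliminate column p from the other rows.
z-row update in column s3: 0 − (-5/3)·(3/5) = 1.

1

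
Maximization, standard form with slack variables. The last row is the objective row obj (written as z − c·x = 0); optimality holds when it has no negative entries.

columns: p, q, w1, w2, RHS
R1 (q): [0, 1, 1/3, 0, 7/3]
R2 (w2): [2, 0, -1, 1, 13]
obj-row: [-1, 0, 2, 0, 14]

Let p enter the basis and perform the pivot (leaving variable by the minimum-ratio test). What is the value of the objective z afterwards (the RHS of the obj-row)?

41/2

Ratio test on column p — row 1: entry 0 ≤ 0; row 2: 13/2 = 13/2. Minimum is 13/2 at row 2 (w2 leaves); pivot element 2.
Pivot on row 2; the obj-row RHS becomes 14 − (-1)·(13/2) = 41/2.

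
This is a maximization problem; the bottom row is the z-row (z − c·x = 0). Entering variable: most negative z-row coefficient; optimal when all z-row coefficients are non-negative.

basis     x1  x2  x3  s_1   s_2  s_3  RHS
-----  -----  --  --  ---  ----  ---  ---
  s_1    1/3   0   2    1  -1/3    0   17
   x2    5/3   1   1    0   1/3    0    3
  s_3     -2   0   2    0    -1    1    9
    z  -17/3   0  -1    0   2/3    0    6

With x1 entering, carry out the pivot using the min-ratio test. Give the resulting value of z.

Ratio test on column x1 — row 1: 17/(1/3) = 51; row 2: 3/(5/3) = 9/5; row 3: entry -2 ≤ 0. Minimum is 9/5 at row 2 (x2 leaves); pivot element 5/3.
Pivot on row 2; the z-row RHS becomes 6 − (-17/3)·(9/5) = 81/5.

81/5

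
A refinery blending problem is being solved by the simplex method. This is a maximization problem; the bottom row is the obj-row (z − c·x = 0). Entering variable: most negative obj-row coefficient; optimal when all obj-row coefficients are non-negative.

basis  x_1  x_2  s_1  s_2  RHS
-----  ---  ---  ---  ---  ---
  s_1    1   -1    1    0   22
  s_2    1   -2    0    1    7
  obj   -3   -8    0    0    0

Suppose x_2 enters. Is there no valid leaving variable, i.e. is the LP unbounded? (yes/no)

Every constraint-row entry in column x_2 is ≤ 0, so increasing x_2 is unbounded.

yes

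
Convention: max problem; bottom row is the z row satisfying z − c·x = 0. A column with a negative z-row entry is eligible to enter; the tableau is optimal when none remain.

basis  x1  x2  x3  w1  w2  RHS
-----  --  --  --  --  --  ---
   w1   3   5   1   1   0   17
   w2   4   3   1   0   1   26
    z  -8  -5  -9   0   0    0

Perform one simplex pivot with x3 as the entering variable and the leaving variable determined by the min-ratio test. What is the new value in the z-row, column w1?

Ratio test on column x3 — row 1: 17/1 = 17; row 2: 26/1 = 26. Minimum is 17 at row 1 (w1 leaves); pivot element 1.
Divide row 1 by 1; eliminate column x3 from the other rows.
z-row update in column w1: 0 − (-9)·1 = 9.

9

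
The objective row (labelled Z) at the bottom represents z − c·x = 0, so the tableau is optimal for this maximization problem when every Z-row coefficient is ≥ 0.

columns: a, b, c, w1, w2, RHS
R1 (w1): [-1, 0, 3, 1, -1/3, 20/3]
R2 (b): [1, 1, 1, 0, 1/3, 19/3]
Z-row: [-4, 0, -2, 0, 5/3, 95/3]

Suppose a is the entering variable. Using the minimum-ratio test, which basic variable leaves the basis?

Column a entries and ratios — w1: -1 ≤ 0, skip; b: (19/3)/1 = 19/3.
Smallest ratio is 19/3 in the row of b, so b leaves.

b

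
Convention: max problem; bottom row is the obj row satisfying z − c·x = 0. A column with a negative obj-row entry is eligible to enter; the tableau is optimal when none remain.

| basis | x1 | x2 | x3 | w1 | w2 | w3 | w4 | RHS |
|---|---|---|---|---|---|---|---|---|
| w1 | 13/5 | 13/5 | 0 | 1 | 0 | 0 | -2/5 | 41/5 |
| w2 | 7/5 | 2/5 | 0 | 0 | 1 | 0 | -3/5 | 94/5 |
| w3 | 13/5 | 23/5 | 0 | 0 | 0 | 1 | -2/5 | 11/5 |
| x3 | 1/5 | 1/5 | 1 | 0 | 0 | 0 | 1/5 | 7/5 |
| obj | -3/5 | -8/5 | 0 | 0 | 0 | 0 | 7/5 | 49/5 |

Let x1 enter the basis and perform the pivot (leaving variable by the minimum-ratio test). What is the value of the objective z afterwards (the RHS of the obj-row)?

Ratio test on column x1 — row 1: (41/5)/(13/5) = 41/13; row 2: (94/5)/(7/5) = 94/7; row 3: (11/5)/(13/5) = 11/13; row 4: (7/5)/(1/5) = 7. Minimum is 11/13 at row 3 (w3 leaves); pivot element 13/5.
Pivot on row 3; the obj-row RHS becomes 49/5 − (-3/5)·(11/13) = 134/13.

134/13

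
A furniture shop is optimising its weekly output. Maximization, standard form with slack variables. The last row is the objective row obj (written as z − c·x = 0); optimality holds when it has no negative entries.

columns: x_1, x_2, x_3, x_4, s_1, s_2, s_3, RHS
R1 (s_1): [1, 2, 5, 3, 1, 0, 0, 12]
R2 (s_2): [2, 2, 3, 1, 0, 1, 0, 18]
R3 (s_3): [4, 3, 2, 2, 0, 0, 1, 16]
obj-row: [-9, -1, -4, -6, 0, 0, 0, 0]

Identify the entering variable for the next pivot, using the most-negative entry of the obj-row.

Negative obj-row entries: x_1: -9, x_2: -1, x_3: -4, x_4: -6.
The most negative is -9 in column x_1, so x_1 enters.

x_1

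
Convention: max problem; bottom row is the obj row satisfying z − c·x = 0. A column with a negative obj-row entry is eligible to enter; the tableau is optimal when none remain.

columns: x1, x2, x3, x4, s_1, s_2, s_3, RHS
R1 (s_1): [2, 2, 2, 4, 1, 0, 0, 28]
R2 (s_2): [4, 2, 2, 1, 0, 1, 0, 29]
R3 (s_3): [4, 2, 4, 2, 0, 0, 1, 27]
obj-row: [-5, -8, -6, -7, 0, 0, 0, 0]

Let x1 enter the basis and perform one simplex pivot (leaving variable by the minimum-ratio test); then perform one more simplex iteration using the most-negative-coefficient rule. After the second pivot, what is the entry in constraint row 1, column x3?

Ratio test on column x1 — row 1: 28/2 = 14; row 2: 29/4 = 29/4; row 3: 27/4 = 27/4. Minimum is 27/4 at row 3 (s_3 leaves); pivot element 4.
Divide row 3 by 4; eliminate column x1 from the other rows.
Second iteration: most negative obj-row entry is -11/2 in column x2, so x2 enters.
Ratio test on column x2 — row 1: (29/2)/1 = 29/2; row 2: entry 0 ≤ 0; row 3: (27/4)/(1/2) = 27/2. Minimum is 27/2 at row 3 (x1 leaves); pivot element 1/2.
Divide row 3 by 1/2; eliminate column x2 from the other rows.
After both pivots, the entry at constraint row 1, column x3 is -2.

-2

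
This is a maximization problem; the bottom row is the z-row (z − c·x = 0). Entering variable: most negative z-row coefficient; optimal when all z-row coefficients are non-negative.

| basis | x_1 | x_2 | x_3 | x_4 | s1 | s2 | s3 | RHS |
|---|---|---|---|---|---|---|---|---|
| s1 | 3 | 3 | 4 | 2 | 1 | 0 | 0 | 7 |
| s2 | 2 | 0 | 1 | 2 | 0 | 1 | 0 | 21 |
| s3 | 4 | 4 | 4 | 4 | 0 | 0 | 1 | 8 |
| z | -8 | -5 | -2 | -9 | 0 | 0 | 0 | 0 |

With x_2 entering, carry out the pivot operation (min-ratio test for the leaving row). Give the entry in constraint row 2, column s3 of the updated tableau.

0

Ratio test on column x_2 — row 1: 7/3 = 7/3; row 2: entry 0 ≤ 0; row 3: 8/4 = 2. Minimum is 2 at row 3 (s3 leaves); pivot element 4.
Divide row 3 by 4; eliminate column x_2 from the other rows.
Row 2 update in column s3: 0 − 0·(1/4) = 0.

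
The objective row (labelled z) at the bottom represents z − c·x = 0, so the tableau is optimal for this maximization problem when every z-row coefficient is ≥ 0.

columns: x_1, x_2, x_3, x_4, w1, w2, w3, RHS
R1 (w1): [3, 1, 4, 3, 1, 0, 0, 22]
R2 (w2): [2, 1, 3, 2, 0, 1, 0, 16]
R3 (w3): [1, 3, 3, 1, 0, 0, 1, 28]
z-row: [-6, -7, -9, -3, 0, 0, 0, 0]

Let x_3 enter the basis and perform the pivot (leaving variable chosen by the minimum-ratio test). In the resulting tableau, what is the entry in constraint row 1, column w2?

-4/3

Ratio test on column x_3 — row 1: 22/4 = 11/2; row 2: 16/3 = 16/3; row 3: 28/3 = 28/3. Minimum is 16/3 at row 2 (w2 leaves); pivot element 3.
Divide row 2 by 3; eliminate column x_3 from the other rows.
Row 1 update in column w2: 0 − 4·(1/3) = -4/3.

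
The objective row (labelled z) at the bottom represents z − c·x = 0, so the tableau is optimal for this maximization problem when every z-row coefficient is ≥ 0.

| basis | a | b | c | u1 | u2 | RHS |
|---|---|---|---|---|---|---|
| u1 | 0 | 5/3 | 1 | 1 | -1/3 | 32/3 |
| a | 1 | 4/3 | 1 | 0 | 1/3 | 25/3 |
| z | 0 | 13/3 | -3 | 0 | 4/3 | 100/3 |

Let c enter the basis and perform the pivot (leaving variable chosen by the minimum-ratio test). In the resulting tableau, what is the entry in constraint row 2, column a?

Ratio test on column c — row 1: (32/3)/1 = 32/3; row 2: (25/3)/1 = 25/3. Minimum is 25/3 at row 2 (a leaves); pivot element 1.
Divide row 2 by 1; eliminate column c from the other rows.
In the new row 2, the a entry is the old entry divided by the pivot: 1/1 = 1.

1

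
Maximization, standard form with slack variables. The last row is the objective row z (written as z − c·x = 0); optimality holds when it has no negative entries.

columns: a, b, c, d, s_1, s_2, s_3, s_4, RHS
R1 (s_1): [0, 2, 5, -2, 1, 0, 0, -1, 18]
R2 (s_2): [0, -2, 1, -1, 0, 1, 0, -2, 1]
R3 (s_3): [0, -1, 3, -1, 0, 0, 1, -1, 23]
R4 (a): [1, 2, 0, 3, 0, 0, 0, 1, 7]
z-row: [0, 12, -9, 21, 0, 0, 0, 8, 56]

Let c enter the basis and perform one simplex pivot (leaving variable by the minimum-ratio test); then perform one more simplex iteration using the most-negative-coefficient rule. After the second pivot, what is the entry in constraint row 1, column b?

Ratio test on column c — row 1: 18/5 = 18/5; row 2: 1/1 = 1; row 3: 23/3 = 23/3; row 4: entry 0 ≤ 0. Minimum is 1 at row 2 (s_2 leaves); pivot element 1.
Divide row 2 by 1; eliminate column c from the other rows.
Second iteration: most negative z-row entry is -10 in column s_4, so s_4 enters.
Ratio test on column s_4 — row 1: 13/9 = 13/9; row 2: entry -2 ≤ 0; row 3: 20/5 = 4; row 4: 7/1 = 7. Minimum is 13/9 at row 1 (s_1 leaves); pivot element 9.
Divide row 1 by 9; eliminate column s_4 from the other rows.
After both pivots, the entry at constraint row 1, column b is 4/3.

4/3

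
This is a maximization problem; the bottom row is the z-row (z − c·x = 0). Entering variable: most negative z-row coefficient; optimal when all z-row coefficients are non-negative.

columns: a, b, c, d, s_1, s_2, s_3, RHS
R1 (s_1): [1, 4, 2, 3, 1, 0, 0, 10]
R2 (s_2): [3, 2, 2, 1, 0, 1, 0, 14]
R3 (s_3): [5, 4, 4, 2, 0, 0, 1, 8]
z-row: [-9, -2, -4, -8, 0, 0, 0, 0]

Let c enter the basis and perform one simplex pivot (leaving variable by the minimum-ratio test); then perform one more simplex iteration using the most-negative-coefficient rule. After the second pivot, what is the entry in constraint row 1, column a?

-3/4

Ratio test on column c — row 1: 10/2 = 5; row 2: 14/2 = 7; row 3: 8/4 = 2. Minimum is 2 at row 3 (s_3 leaves); pivot element 4.
Divide row 3 by 4; eliminate column c from the other rows.
Second iteration: most negative z-row entry is -6 in column d, so d enters.
Ratio test on column d — row 1: 6/2 = 3; row 2: entry 0 ≤ 0; row 3: 2/(1/2) = 4. Minimum is 3 at row 1 (s_1 leaves); pivot element 2.
Divide row 1 by 2; eliminate column d from the other rows.
After both pivots, the entry at constraint row 1, column a is -3/4.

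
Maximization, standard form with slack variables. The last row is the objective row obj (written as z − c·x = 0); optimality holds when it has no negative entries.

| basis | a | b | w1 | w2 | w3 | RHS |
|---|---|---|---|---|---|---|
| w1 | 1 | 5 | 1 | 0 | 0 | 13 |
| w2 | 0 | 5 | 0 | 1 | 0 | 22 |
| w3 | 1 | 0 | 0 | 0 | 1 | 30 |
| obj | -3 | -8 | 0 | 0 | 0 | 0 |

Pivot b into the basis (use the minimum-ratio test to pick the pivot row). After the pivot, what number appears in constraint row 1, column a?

Ratio test on column b — row 1: 13/5 = 13/5; row 2: 22/5 = 22/5; row 3: entry 0 ≤ 0. Minimum is 13/5 at row 1 (w1 leaves); pivot element 5.
Divide row 1 by 5; eliminate column b from the other rows.
In the new row 1, the a entry is the old entry divided by the pivot: 1/5 = 1/5.

1/5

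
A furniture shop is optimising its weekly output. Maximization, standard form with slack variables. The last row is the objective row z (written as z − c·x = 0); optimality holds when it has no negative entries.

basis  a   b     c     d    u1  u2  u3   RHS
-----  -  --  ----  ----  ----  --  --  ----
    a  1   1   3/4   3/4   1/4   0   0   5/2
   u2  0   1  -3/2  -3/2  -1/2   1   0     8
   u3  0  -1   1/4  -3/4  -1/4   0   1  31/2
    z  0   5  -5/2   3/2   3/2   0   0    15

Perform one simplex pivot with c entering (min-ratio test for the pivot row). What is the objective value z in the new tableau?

Ratio test on column c — row 1: (5/2)/(3/4) = 10/3; row 2: entry -3/2 ≤ 0; row 3: (31/2)/(1/4) = 62. Minimum is 10/3 at row 1 (a leaves); pivot element 3/4.
Pivot on row 1; the z-row RHS becomes 15 − (-5/2)·(10/3) = 70/3.

70/3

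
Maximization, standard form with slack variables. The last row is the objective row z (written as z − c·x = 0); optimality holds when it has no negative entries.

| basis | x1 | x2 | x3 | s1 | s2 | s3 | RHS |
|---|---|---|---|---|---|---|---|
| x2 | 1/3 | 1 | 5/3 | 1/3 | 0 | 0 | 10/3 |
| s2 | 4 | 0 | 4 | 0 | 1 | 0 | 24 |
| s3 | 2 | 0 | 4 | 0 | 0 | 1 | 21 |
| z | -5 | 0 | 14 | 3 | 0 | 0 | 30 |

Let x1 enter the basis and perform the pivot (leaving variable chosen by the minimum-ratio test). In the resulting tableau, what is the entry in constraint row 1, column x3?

4/3

Ratio test on column x1 — row 1: (10/3)/(1/3) = 10; row 2: 24/4 = 6; row 3: 21/2 = 21/2. Minimum is 6 at row 2 (s2 leaves); pivot element 4.
Divide row 2 by 4; eliminate column x1 from the other rows.
Row 1 update in column x3: 5/3 − (1/3)·1 = 4/3.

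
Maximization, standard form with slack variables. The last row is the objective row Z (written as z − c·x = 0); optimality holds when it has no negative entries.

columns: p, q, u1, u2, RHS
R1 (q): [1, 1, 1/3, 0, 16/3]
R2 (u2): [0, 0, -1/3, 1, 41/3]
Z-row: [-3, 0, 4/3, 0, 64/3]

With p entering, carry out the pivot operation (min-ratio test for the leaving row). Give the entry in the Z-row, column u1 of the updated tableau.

7/3

Ratio test on column p — row 1: (16/3)/1 = 16/3; row 2: entry 0 ≤ 0. Minimum is 16/3 at row 1 (q leaves); pivot element 1.
Divide row 1 by 1; eliminate column p from the other rows.
Z-row update in column u1: 4/3 − (-3)·(1/3) = 7/3.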